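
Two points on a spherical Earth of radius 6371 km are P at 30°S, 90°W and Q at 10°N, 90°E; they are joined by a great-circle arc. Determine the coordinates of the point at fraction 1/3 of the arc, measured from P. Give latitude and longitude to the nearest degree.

Write both endpoints as unit vectors p₁, p₂ with components (cos φ cos λ, cos φ sin λ, sin φ).
The central angle between the endpoints is δ = arccos(p₁·p₂) ≈ 2.793 rad (160.0°).
Interpolate at f = 1/3 with slerp weights a = sin((1−f)δ)/sin δ ≈ 2.801, b = sin(fδ)/sin δ ≈ 2.345.
p = a·p₁ + b·p₂ ≈ (0.000, -0.116, -0.993); φ = arcsin(p_z) ≈ -83.33°, λ = atan2(p_y, p_x) ≈ -90.00°.

≈ 83°S, 90°W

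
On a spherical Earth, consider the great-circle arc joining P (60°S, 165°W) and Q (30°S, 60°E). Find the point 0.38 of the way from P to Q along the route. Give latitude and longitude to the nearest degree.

Convert each endpoint to a unit vector on the sphere (x = cos φ cos λ, y = cos φ sin λ, z = sin φ).
The central angle between the endpoints is δ = arccos(p₁·p₂) ≈ 1.444 rad (82.7°).
Interpolate at f = 0.38 with slerp weights a = sin((1−f)δ)/sin δ ≈ 0.787, b = sin(fδ)/sin δ ≈ 0.526.
p = a·p₁ + b·p₂ ≈ (-0.152, 0.292, -0.944); φ = arcsin(p_z) ≈ -70.75°, λ = atan2(p_y, p_x) ≈ 117.50°.

≈ (71°S, 117°E)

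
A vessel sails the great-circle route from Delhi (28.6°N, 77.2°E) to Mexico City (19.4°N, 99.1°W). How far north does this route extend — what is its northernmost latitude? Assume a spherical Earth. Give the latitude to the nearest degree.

The great circle lies in the plane with unit normal n̂ = (p₁ × p₂)/|p₁ × p₂|.
Here n̂_z ≈ -0.072; the vertex latitude is φ_max = arccos|n̂_z| ≈ 85.9°.

≈ 86°N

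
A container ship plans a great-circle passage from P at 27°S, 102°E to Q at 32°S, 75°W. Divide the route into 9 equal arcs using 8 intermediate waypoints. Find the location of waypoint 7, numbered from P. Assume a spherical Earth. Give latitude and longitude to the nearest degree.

Write both endpoints as unit vectors p₁, p₂ with components (cos φ cos λ, cos φ sin λ, sin φ).
The central angle between the endpoints is δ = arccos(p₁·p₂) ≈ 2.111 rad (120.9°).
Interpolate at f = 7/9 with slerp weights a = sin((1−f)δ)/sin δ ≈ 0.527, b = sin(fδ)/sin δ ≈ 1.163.
p = a·p₁ + b·p₂ ≈ (0.158, -0.493, -0.855); φ = arcsin(p_z) ≈ -58.81°, λ = atan2(p_y, p_x) ≈ -72.28°.

≈ 59°S, 72°W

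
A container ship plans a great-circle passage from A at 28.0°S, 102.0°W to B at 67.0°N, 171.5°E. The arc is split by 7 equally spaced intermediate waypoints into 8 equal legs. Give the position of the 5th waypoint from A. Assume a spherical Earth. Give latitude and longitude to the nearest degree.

The haversine formula gives a central angle δ ≈ 1.994 rad (114.3°) between the endpoints.
Interpolate at f = 5/8 with slerp weights a = sin((1−f)δ)/sin δ ≈ 0.746, b = sin(fδ)/sin δ ≈ 1.040.
p = a·p₁ + b·p₂ ≈ (-0.539, -0.584, 0.607); φ = arcsin(p_z) ≈ 37.36°, λ = atan2(p_y, p_x) ≈ -132.68°.

≈ 37°N, 133°W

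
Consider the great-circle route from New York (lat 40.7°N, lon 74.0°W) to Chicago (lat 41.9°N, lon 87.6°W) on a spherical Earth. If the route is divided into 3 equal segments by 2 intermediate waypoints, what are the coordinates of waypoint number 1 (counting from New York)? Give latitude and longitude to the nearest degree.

The haversine formula gives a central angle δ ≈ 0.179 rad (10.3°) between the endpoints.
Interpolate at f = 1/3 with slerp weights a = sin((1−f)δ)/sin δ ≈ 0.669, b = sin(fδ)/sin δ ≈ 0.335.
p = a·p₁ + b·p₂ ≈ (0.150, -0.736, 0.660); φ = arcsin(p_z) ≈ 41.28°, λ = atan2(p_y, p_x) ≈ -78.47°.

≈ lat 41°N, lon 78°W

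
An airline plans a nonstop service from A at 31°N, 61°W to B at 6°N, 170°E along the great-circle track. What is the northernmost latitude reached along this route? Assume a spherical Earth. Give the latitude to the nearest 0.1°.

The great circle lies in the plane with unit normal n̂ = (p₁ × p₂)/|p₁ × p₂|.
Here n̂_z ≈ -0.756; the vertex latitude is φ_max = arccos|n̂_z| ≈ 40.8°.
Check via Clairaut: cos φ_max = |cos φ₁| · sin C = cos(31.0°)·sin(61.9°) ≈ 0.756, again giving ≈ 40.8°.

≈ 40.8°N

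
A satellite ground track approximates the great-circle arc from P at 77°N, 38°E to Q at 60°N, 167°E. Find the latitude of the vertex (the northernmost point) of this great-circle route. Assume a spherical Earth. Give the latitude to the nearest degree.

≈ 82°N

The great circle lies in the plane with unit normal n̂ = (p₁ × p₂)/|p₁ × p₂|.
Here n̂_z ≈ +0.138; the vertex latitude is φ_max = arccos|n̂_z| ≈ 82.1°.
Check via Clairaut: cos φ_max = |cos φ₁| · sin C = cos(77.0°)·sin(37.8°) ≈ 0.138, again giving ≈ 82.1°.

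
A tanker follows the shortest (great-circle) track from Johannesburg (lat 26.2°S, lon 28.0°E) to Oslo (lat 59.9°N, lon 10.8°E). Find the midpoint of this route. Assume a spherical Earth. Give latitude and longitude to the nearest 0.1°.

Write both endpoints as unit vectors p₁, p₂ with components (cos φ cos λ, cos φ sin λ, sin φ).
The central angle between the endpoints is δ = arccos(p₁·p₂) ≈ 1.523 rad (87.3°).
Interpolate at f = 1/2 with slerp weights a = sin((1−f)δ)/sin δ ≈ 0.691, b = sin(fδ)/sin δ ≈ 0.691.
p = a·p₁ + b·p₂ ≈ (0.888, 0.356, 0.293); φ = arcsin(p_z) ≈ 17.02°, λ = atan2(p_y, p_x) ≈ 21.85°.

≈ lat 17.0°N, lon 21.9°E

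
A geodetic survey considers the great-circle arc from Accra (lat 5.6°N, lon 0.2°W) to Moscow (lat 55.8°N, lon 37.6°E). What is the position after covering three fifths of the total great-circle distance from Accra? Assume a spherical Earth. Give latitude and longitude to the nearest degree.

Convert each endpoint to a unit vector on the sphere (x = cos φ cos λ, y = cos φ sin λ, z = sin φ).
The central angle between the endpoints is δ = arccos(p₁·p₂) ≈ 1.021 rad (58.5°).
Interpolate at f = 3/5 with slerp weights a = sin((1−f)δ)/sin δ ≈ 0.466, b = sin(fδ)/sin δ ≈ 0.674.
p = a·p₁ + b·p₂ ≈ (0.764, 0.230, 0.603); φ = arcsin(p_z) ≈ 37.10°, λ = atan2(p_y, p_x) ≈ 16.73°.

≈ lat 37°N, lon 17°E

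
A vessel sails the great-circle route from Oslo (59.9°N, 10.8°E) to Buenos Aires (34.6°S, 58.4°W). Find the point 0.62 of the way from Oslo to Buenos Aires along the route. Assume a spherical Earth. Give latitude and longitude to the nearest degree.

≈ 3°N, 39°W

Convert each endpoint to a unit vector on the sphere (x = cos φ cos λ, y = cos φ sin λ, z = sin φ).
The central angle between the endpoints is δ = arccos(p₁·p₂) ≈ 1.923 rad (110.2°).
Interpolate at f = 0.62 with slerp weights a = sin((1−f)δ)/sin δ ≈ 0.711, b = sin(fδ)/sin δ ≈ 0.990.
p = a·p₁ + b·p₂ ≈ (0.777, -0.627, 0.053); φ = arcsin(p_z) ≈ 3.04°, λ = atan2(p_y, p_x) ≈ -38.90°.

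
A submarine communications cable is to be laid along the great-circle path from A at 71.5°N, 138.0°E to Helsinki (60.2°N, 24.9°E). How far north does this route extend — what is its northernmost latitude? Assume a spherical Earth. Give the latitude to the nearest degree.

≈ 77°N

The great circle lies in the plane with unit normal n̂ = (p₁ × p₂)/|p₁ × p₂|.
Here n̂_z ≈ -0.224; the vertex latitude is φ_max = arccos|n̂_z| ≈ 77.1°.
Check via Clairaut: cos φ_max = |cos φ₁| · sin C = cos(71.5°)·sin(44.8°) ≈ 0.224, again giving ≈ 77.1°.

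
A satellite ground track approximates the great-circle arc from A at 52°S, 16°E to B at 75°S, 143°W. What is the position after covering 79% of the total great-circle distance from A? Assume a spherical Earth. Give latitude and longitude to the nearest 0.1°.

≈ 84.6°S, 108.6°W

From cos δ = sin φ₁ sin φ₂ + cos φ₁ cos φ₂ cos Δλ, the central angle is δ ≈ 0.912 rad (52.2°).
Interpolate at f = 0.79 with slerp weights a = sin((1−f)δ)/sin δ ≈ 0.241, b = sin(fδ)/sin δ ≈ 0.834.
p = a·p₁ + b·p₂ ≈ (-0.030, -0.089, -0.996); φ = arcsin(p_z) ≈ -84.60°, λ = atan2(p_y, p_x) ≈ -108.61°.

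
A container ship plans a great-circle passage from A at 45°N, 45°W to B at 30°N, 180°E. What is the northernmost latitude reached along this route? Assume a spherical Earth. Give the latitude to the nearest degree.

≈ 64°N

The great circle lies in the plane with unit normal n̂ = (p₁ × p₂)/|p₁ × p₂|.
Here n̂_z ≈ -0.434; the vertex latitude is φ_max = arccos|n̂_z| ≈ 64.3°.
Check via Clairaut: cos φ_max = |cos φ₁| · sin C = cos(45.0°)·sin(37.9°) ≈ 0.434, again giving ≈ 64.3°.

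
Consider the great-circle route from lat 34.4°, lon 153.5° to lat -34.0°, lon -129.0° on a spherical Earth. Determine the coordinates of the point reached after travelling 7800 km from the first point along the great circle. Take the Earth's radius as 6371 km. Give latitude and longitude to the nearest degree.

≈ lat -15°, lon -154°

From cos δ = sin φ₁ sin φ₂ + cos φ₁ cos φ₂ cos Δλ, the central angle is δ ≈ 1.739 rad (99.7°). The total great-circle distance is δ·R ≈ 1.739 × 6371 ≈ 11082 km, so the target fraction is f = 7800/11082 ≈ 0.704.
Interpolate at f ≈ 0.704 with slerp weights a = sin((1−f)δ)/sin δ ≈ 0.500, b = sin(fδ)/sin δ ≈ 0.954.
p = a·p₁ + b·p₂ ≈ (-0.867, -0.431, -0.251); φ = arcsin(p_z) ≈ -14.55°, λ = atan2(p_y, p_x) ≈ -153.58°.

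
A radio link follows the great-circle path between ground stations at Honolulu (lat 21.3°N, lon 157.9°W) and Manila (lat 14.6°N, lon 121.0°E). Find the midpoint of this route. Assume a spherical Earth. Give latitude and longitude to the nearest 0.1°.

≈ lat 23.1°N, lon 160.6°E

Write both endpoints as unit vectors p₁, p₂ with components (cos φ cos λ, cos φ sin λ, sin φ).
The central angle between the endpoints is δ = arccos(p₁·p₂) ≈ 1.338 rad (76.6°).
Interpolate at f = 1/2 with slerp weights a = sin((1−f)δ)/sin δ ≈ 0.637, b = sin(fδ)/sin δ ≈ 0.637.
p = a·p₁ + b·p₂ ≈ (-0.868, 0.305, 0.392); φ = arcsin(p_z) ≈ 23.09°, λ = atan2(p_y, p_x) ≈ 160.62°.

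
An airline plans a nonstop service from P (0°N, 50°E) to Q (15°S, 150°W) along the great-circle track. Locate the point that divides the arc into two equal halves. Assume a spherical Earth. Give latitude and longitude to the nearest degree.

≈ (37°S, 124°E)

From cos δ = sin φ₁ sin φ₂ + cos φ₁ cos φ₂ cos Δλ, the central angle is δ ≈ 2.709 rad (155.2°).
Interpolate at f = 1/2 with slerp weights a = sin((1−f)δ)/sin δ ≈ 2.327, b = sin(fδ)/sin δ ≈ 2.327.
p = a·p₁ + b·p₂ ≈ (-0.451, 0.659, -0.602); φ = arcsin(p_z) ≈ -37.04°, λ = atan2(p_y, p_x) ≈ 124.39°.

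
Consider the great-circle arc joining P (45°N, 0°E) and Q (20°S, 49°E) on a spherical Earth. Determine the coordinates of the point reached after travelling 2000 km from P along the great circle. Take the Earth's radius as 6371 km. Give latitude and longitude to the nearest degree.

≈ (31°N, 15°E)

Write both endpoints as unit vectors p₁, p₂ with components (cos φ cos λ, cos φ sin λ, sin φ).
The central angle between the endpoints is δ = arccos(p₁·p₂) ≈ 1.375 rad (78.8°). The total great-circle distance is δ·R ≈ 1.375 × 6371 ≈ 8763 km, so the target fraction is f = 2000/8763 ≈ 0.228.
Interpolate at f ≈ 0.228 with slerp weights a = sin((1−f)δ)/sin δ ≈ 0.890, b = sin(fδ)/sin δ ≈ 0.315.
p = a·p₁ + b·p₂ ≈ (0.823, 0.223, 0.522); φ = arcsin(p_z) ≈ 31.45°, λ = atan2(p_y, p_x) ≈ 15.17°.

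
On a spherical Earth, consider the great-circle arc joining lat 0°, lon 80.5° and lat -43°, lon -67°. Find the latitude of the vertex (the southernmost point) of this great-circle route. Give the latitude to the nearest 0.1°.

The great circle lies in the plane with unit normal n̂ = (p₁ × p₂)/|p₁ × p₂|.
Here n̂_z ≈ -0.499; the vertex latitude is φ_max = arccos|n̂_z| ≈ 60.1°.

≈ -60.1°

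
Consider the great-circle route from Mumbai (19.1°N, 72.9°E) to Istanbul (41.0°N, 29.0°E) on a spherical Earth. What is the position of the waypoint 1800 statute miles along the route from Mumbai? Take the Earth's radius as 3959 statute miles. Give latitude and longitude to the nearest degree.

Write both endpoints as unit vectors p₁, p₂ with components (cos φ cos λ, cos φ sin λ, sin φ).
The central angle between the endpoints is δ = arccos(p₁·p₂) ≈ 0.755 rad (43.2°). The total great-circle distance is δ·R ≈ 0.755 × 3959 ≈ 2987 mi, so the target fraction is f = 1800/2987 ≈ 0.603.
Interpolate at f ≈ 0.603 with slerp weights a = sin((1−f)δ)/sin δ ≈ 0.431, b = sin(fδ)/sin δ ≈ 0.641.
p = a·p₁ + b·p₂ ≈ (0.543, 0.624, 0.562); φ = arcsin(p_z) ≈ 34.18°, λ = atan2(p_y, p_x) ≈ 48.98°.

≈ (34°N, 49°E)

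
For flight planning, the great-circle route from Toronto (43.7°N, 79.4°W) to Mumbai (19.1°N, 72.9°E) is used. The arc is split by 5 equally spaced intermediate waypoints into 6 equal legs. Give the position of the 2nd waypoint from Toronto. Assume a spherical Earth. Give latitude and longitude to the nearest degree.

≈ 69°N, 25°W

Convert each endpoint to a unit vector on the sphere (x = cos φ cos λ, y = cos φ sin λ, z = sin φ).
The central angle between the endpoints is δ = arccos(p₁·p₂) ≈ 1.959 rad (112.3°).
Interpolate at f = 2/6 with slerp weights a = sin((1−f)δ)/sin δ ≈ 1.043, b = sin(fδ)/sin δ ≈ 0.657.
p = a·p₁ + b·p₂ ≈ (0.321, -0.148, 0.935); φ = arcsin(p_z) ≈ 69.29°, λ = atan2(p_y, p_x) ≈ -24.76°.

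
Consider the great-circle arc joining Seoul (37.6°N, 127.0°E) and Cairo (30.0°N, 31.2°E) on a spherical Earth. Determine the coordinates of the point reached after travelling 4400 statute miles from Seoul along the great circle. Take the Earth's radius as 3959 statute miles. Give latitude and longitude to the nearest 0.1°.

≈ (36.8°N, 44.1°E)

Convert each endpoint to a unit vector on the sphere (x = cos φ cos λ, y = cos φ sin λ, z = sin φ).
The central angle between the endpoints is δ = arccos(p₁·p₂) ≈ 1.333 rad (76.4°). The total great-circle distance is δ·R ≈ 1.333 × 3959 ≈ 5277 mi, so the target fraction is f = 4400/5277 ≈ 0.834.
Interpolate at f ≈ 0.834 with slerp weights a = sin((1−f)δ)/sin δ ≈ 0.226, b = sin(fδ)/sin δ ≈ 0.922.
p = a·p₁ + b·p₂ ≈ (0.575, 0.557, 0.599); φ = arcsin(p_z) ≈ 36.80°, λ = atan2(p_y, p_x) ≈ 44.05°.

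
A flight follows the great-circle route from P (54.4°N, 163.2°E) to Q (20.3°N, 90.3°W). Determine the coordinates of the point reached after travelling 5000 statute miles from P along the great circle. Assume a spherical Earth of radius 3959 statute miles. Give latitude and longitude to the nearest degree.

≈ (29°N, 97°W)

From cos δ = sin φ₁ sin φ₂ + cos φ₁ cos φ₂ cos Δλ, the central angle is δ ≈ 1.443 rad (82.7°). The total great-circle distance is δ·R ≈ 1.443 × 3959 ≈ 5715 mi, so the target fraction is f = 5000/5715 ≈ 0.875.
Interpolate at f ≈ 0.875 with slerp weights a = sin((1−f)δ)/sin δ ≈ 0.181, b = sin(fδ)/sin δ ≈ 0.961.
p = a·p₁ + b·p₂ ≈ (-0.106, -0.871, 0.480); φ = arcsin(p_z) ≈ 28.72°, λ = atan2(p_y, p_x) ≈ -96.91°.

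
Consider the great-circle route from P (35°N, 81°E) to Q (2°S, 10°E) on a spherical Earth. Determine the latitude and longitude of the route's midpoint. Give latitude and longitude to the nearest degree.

Convert each endpoint to a unit vector on the sphere (x = cos φ cos λ, y = cos φ sin λ, z = sin φ).
The central angle between the endpoints is δ = arccos(p₁·p₂) ≈ 1.322 rad (75.7°).
Interpolate at f = 1/2 with slerp weights a = sin((1−f)δ)/sin δ ≈ 0.633, b = sin(fδ)/sin δ ≈ 0.633.
p = a·p₁ + b·p₂ ≈ (0.704, 0.622, 0.341); φ = arcsin(p_z) ≈ 19.95°, λ = atan2(p_y, p_x) ≈ 41.46°.

≈ (20°N, 41°E)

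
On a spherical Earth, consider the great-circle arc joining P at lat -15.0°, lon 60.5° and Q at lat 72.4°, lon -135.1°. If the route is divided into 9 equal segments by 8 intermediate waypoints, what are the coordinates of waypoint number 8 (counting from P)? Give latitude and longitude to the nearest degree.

From cos δ = sin φ₁ sin φ₂ + cos φ₁ cos φ₂ cos Δλ, the central angle is δ ≈ 2.127 rad (121.9°).
Interpolate at f = 8/9 with slerp weights a = sin((1−f)δ)/sin δ ≈ 0.276, b = sin(fδ)/sin δ ≈ 1.118.
p = a·p₁ + b·p₂ ≈ (-0.108, -0.007, 0.994); φ = arcsin(p_z) ≈ 83.77°, λ = atan2(p_y, p_x) ≈ -176.42°.

≈ lat 84°, lon -176°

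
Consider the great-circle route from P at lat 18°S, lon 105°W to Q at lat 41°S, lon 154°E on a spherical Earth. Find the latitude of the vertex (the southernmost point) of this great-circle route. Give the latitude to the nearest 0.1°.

≈ 45.1°S

The great circle lies in the plane with unit normal n̂ = (p₁ × p₂)/|p₁ × p₂|.
Here n̂_z ≈ -0.706; the vertex latitude is φ_max = arccos|n̂_z| ≈ 45.1°.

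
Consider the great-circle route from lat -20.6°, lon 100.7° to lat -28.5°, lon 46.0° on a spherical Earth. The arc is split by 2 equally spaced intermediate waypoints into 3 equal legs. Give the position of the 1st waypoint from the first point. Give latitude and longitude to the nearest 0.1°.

≈ lat -25.5°, lon 83.4°

Write both endpoints as unit vectors p₁, p₂ with components (cos φ cos λ, cos φ sin λ, sin φ).
The central angle between the endpoints is δ = arccos(p₁·p₂) ≈ 0.872 rad (50.0°).
Interpolate at f = 1/3 with slerp weights a = sin((1−f)δ)/sin δ ≈ 0.717, b = sin(fδ)/sin δ ≈ 0.374.
p = a·p₁ + b·p₂ ≈ (0.104, 0.896, -0.431); φ = arcsin(p_z) ≈ -25.53°, λ = atan2(p_y, p_x) ≈ 83.39°.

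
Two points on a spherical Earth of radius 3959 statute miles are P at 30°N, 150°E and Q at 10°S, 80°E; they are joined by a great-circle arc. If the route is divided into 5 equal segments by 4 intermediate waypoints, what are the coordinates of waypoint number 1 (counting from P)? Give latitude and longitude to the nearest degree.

The haversine formula gives a central angle δ ≈ 1.364 rad (78.2°) between the endpoints.
Interpolate at f = 1/5 with slerp weights a = sin((1−f)δ)/sin δ ≈ 0.907, b = sin(fδ)/sin δ ≈ 0.275.
p = a·p₁ + b·p₂ ≈ (-0.633, 0.660, 0.405); φ = arcsin(p_z) ≈ 23.92°, λ = atan2(p_y, p_x) ≈ 133.81°.

≈ 24°N, 134°E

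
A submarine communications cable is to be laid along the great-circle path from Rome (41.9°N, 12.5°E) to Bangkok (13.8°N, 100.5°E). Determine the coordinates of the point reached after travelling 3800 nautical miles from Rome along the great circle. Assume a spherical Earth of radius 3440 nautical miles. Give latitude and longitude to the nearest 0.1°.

≈ 23.9°N, 87.3°E

The haversine formula gives a central angle δ ≈ 1.385 rad (79.4°) between the endpoints. The total great-circle distance is δ·R ≈ 1.385 × 3440 ≈ 4765 nmi, so the target fraction is f = 3800/4765 ≈ 0.797.
Interpolate at f ≈ 0.797 with slerp weights a = sin((1−f)δ)/sin δ ≈ 0.282, b = sin(fδ)/sin δ ≈ 0.909.
p = a·p₁ + b·p₂ ≈ (0.044, 0.913, 0.405); φ = arcsin(p_z) ≈ 23.89°, λ = atan2(p_y, p_x) ≈ 87.25°.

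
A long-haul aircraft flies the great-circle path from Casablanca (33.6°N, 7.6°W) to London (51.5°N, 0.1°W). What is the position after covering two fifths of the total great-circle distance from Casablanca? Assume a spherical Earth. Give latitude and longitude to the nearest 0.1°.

≈ 40.8°N, 5.1°W

The haversine formula gives a central angle δ ≈ 0.327 rad (18.7°) between the endpoints.
Interpolate at f = 2/5 with slerp weights a = sin((1−f)δ)/sin δ ≈ 0.607, b = sin(fδ)/sin δ ≈ 0.406.
p = a·p₁ + b·p₂ ≈ (0.754, -0.067, 0.654); φ = arcsin(p_z) ≈ 40.82°, λ = atan2(p_y, p_x) ≈ -5.10°.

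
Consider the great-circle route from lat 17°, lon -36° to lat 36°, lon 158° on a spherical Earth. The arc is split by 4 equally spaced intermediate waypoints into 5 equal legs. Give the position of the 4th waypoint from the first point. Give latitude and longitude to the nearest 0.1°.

Convert each endpoint to a unit vector on the sphere (x = cos φ cos λ, y = cos φ sin λ, z = sin φ).
The central angle between the endpoints is δ = arccos(p₁·p₂) ≈ 2.188 rad (125.4°).
Interpolate at f = 4/5 with slerp weights a = sin((1−f)δ)/sin δ ≈ 0.520, b = sin(fδ)/sin δ ≈ 1.207.
p = a·p₁ + b·p₂ ≈ (-0.503, 0.074, 0.861); φ = arcsin(p_z) ≈ 59.45°, λ = atan2(p_y, p_x) ≈ 171.68°.

≈ lat 59.4°, lon 171.7°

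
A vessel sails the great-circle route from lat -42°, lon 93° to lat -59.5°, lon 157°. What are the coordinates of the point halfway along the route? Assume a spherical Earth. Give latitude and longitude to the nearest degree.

From cos δ = sin φ₁ sin φ₂ + cos φ₁ cos φ₂ cos Δλ, the central angle is δ ≈ 0.735 rad (42.1°).
Interpolate at f = 1/2 with slerp weights a = sin((1−f)δ)/sin δ ≈ 0.536, b = sin(fδ)/sin δ ≈ 0.536.
p = a·p₁ + b·p₂ ≈ (-0.271, 0.504, -0.820); φ = arcsin(p_z) ≈ -55.10°, λ = atan2(p_y, p_x) ≈ 118.29°.

≈ lat -55°, lon 118°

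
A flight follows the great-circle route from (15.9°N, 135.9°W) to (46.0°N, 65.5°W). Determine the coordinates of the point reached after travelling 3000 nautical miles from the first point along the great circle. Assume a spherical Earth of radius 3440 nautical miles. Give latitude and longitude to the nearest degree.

≈ (43°N, 86°W)

From cos δ = sin φ₁ sin φ₂ + cos φ₁ cos φ₂ cos Δλ, the central angle is δ ≈ 1.136 rad (65.1°). The total great-circle distance is δ·R ≈ 1.136 × 3440 ≈ 3908 nmi, so the target fraction is f = 3000/3908 ≈ 0.768.
Interpolate at f ≈ 0.768 with slerp weights a = sin((1−f)δ)/sin δ ≈ 0.288, b = sin(fδ)/sin δ ≈ 0.844.
p = a·p₁ + b·p₂ ≈ (0.045, -0.726, 0.686); φ = arcsin(p_z) ≈ 43.32°, λ = atan2(p_y, p_x) ≈ -86.49°.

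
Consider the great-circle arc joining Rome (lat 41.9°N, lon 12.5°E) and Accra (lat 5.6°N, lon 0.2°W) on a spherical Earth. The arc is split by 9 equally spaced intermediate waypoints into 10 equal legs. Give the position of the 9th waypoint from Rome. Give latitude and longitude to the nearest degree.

≈ lat 9°N, lon 1°E

Write both endpoints as unit vectors p₁, p₂ with components (cos φ cos λ, cos φ sin λ, sin φ).
The central angle between the endpoints is δ = arccos(p₁·p₂) ≈ 0.664 rad (38.0°).
Interpolate at f = 9/10 with slerp weights a = sin((1−f)δ)/sin δ ≈ 0.108, b = sin(fδ)/sin δ ≈ 0.913.
p = a·p₁ + b·p₂ ≈ (0.987, 0.014, 0.161); φ = arcsin(p_z) ≈ 9.26°, λ = atan2(p_y, p_x) ≈ 0.82°.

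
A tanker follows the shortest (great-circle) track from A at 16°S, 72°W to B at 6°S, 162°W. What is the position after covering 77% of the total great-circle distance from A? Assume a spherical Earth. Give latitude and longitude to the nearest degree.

Convert each endpoint to a unit vector on the sphere (x = cos φ cos λ, y = cos φ sin λ, z = sin φ).
The central angle between the endpoints is δ = arccos(p₁·p₂) ≈ 1.542 rad (88.3°).
Interpolate at f = 0.77 with slerp weights a = sin((1−f)δ)/sin δ ≈ 0.347, b = sin(fδ)/sin δ ≈ 0.928.
p = a·p₁ + b·p₂ ≈ (-0.774, -0.603, -0.193); φ = arcsin(p_z) ≈ -11.11°, λ = atan2(p_y, p_x) ≈ -142.10°.

≈ 11°S, 142°W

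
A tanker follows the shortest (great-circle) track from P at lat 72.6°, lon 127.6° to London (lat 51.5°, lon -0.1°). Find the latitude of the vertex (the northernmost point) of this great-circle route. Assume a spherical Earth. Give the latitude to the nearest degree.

The great circle lies in the plane with unit normal n̂ = (p₁ × p₂)/|p₁ × p₂|.
Here n̂_z ≈ -0.190; the vertex latitude is φ_max = arccos|n̂_z| ≈ 79.0°.
Check via Clairaut: cos φ_max = |cos φ₁| · sin C = cos(72.6°)·sin(39.5°) ≈ 0.190, again giving ≈ 79.0°.

≈ 79°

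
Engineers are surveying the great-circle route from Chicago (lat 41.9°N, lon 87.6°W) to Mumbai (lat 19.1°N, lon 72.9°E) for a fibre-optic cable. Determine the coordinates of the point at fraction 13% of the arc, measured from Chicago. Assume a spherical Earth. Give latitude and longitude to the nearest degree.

≈ lat 56°N, lon 78°W

Convert each endpoint to a unit vector on the sphere (x = cos φ cos λ, y = cos φ sin λ, z = sin φ).
The central angle between the endpoints is δ = arccos(p₁·p₂) ≈ 2.031 rad (116.4°).
Interpolate at f = 0.13 with slerp weights a = sin((1−f)δ)/sin δ ≈ 1.095, b = sin(fδ)/sin δ ≈ 0.291.
p = a·p₁ + b·p₂ ≈ (0.115, -0.551, 0.827); φ = arcsin(p_z) ≈ 55.74°, λ = atan2(p_y, p_x) ≈ -78.20°.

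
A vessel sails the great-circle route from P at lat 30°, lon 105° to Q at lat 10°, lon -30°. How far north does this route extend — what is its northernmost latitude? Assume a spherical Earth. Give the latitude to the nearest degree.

The great circle lies in the plane with unit normal n̂ = (p₁ × p₂)/|p₁ × p₂|.
Here n̂_z ≈ -0.704; the vertex latitude is φ_max = arccos|n̂_z| ≈ 45.2°.
Check via Clairaut: cos φ_max = |cos φ₁| · sin C = cos(30.0°)·sin(54.4°) ≈ 0.704, again giving ≈ 45.2°.

≈ 45°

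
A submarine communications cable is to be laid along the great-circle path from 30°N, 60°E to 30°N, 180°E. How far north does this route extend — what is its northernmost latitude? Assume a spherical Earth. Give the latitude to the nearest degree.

The great circle lies in the plane with unit normal n̂ = (p₁ × p₂)/|p₁ × p₂|.
Here n̂_z ≈ +0.655; the vertex latitude is φ_max = arccos|n̂_z| ≈ 49.1°.
Check via Clairaut: cos φ_max = |cos φ₁| · sin C = cos(30.0°)·sin(49.1°) ≈ 0.655, again giving ≈ 49.1°.

≈ 49°N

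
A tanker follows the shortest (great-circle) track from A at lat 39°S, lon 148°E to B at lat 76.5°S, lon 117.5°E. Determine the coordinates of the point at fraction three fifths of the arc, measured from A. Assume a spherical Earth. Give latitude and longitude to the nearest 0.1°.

Write both endpoints as unit vectors p₁, p₂ with components (cos φ cos λ, cos φ sin λ, sin φ).
The central angle between the endpoints is δ = arccos(p₁·p₂) ≈ 0.695 rad (39.8°).
Interpolate at f = 3/5 with slerp weights a = sin((1−f)δ)/sin δ ≈ 0.429, b = sin(fδ)/sin δ ≈ 0.632.
p = a·p₁ + b·p₂ ≈ (-0.351, 0.307, -0.885); φ = arcsin(p_z) ≈ -62.21°, λ = atan2(p_y, p_x) ≈ 138.75°.

≈ lat 62.2°S, lon 138.8°E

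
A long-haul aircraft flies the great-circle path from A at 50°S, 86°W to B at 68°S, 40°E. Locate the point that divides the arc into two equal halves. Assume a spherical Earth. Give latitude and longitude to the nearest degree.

≈ 73°S, 50°W

Write both endpoints as unit vectors p₁, p₂ with components (cos φ cos λ, cos φ sin λ, sin φ).
The central angle between the endpoints is δ = arccos(p₁·p₂) ≈ 0.966 rad (55.3°).
Interpolate at f = 1/2 with slerp weights a = sin((1−f)δ)/sin δ ≈ 0.565, b = sin(fδ)/sin δ ≈ 0.565.
p = a·p₁ + b·p₂ ≈ (0.187, -0.226, -0.956); φ = arcsin(p_z) ≈ -72.93°, λ = atan2(p_y, p_x) ≈ -50.35°.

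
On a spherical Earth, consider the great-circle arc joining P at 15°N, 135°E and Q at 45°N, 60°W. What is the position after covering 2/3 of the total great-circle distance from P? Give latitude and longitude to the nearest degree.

The haversine formula gives a central angle δ ≈ 2.068 rad (118.5°) between the endpoints.
Interpolate at f = 2/3 with slerp weights a = sin((1−f)δ)/sin δ ≈ 0.723, b = sin(fδ)/sin δ ≈ 1.117.
p = a·p₁ + b·p₂ ≈ (-0.099, -0.190, 0.977); φ = arcsin(p_z) ≈ 77.64°, λ = atan2(p_y, p_x) ≈ -117.65°.

≈ 78°N, 118°W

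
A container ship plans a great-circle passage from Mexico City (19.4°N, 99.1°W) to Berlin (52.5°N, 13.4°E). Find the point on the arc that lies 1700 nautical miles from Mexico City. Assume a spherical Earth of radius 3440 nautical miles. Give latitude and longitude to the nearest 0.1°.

From cos δ = sin φ₁ sin φ₂ + cos φ₁ cos φ₂ cos Δλ, the central angle is δ ≈ 1.527 rad (87.5°). The total great-circle distance is δ·R ≈ 1.527 × 3440 ≈ 5253 nmi, so the target fraction is f = 1700/5253 ≈ 0.324.
Interpolate at f ≈ 0.324 with slerp weights a = sin((1−f)δ)/sin δ ≈ 0.860, b = sin(fδ)/sin δ ≈ 0.475.
p = a·p₁ + b·p₂ ≈ (0.153, -0.734, 0.662); φ = arcsin(p_z) ≈ 41.47°, λ = atan2(p_y, p_x) ≈ -78.22°.

≈ (41.5°N, 78.2°W)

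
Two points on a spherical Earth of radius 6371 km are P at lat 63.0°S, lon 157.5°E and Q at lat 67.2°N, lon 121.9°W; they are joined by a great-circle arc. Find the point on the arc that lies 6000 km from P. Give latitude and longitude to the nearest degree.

≈ lat 14°S, lon 171°W

From cos δ = sin φ₁ sin φ₂ + cos φ₁ cos φ₂ cos Δλ, the central angle is δ ≈ 2.486 rad (142.4°). The total great-circle distance is δ·R ≈ 2.486 × 6371 ≈ 15838 km, so the target fraction is f = 6000/15838 ≈ 0.379.
Interpolate at f ≈ 0.379 with slerp weights a = sin((1−f)δ)/sin δ ≈ 1.640, b = sin(fδ)/sin δ ≈ 1.326.
p = a·p₁ + b·p₂ ≈ (-0.959, -0.151, -0.238); φ = arcsin(p_z) ≈ -13.79°, λ = atan2(p_y, p_x) ≈ -171.03°.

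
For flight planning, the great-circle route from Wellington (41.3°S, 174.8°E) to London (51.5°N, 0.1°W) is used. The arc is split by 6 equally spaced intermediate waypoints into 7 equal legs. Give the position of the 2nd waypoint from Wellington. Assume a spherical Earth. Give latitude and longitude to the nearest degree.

Convert each endpoint to a unit vector on the sphere (x = cos φ cos λ, y = cos φ sin λ, z = sin φ).
The central angle between the endpoints is δ = arccos(p₁·p₂) ≈ 2.953 rad (169.2°).
Interpolate at f = 2/7 with slerp weights a = sin((1−f)δ)/sin δ ≈ 4.588, b = sin(fδ)/sin δ ≈ 3.994.
p = a·p₁ + b·p₂ ≈ (-0.946, 0.308, 0.098); φ = arcsin(p_z) ≈ 5.60°, λ = atan2(p_y, p_x) ≈ 161.97°.

≈ (6°N, 162°E)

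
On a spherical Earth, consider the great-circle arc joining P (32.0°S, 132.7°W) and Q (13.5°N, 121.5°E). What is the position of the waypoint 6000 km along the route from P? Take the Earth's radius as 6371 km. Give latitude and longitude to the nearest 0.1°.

≈ (15.6°S, 170.4°E)

From cos δ = sin φ₁ sin φ₂ + cos φ₁ cos φ₂ cos Δλ, the central angle is δ ≈ 1.926 rad (110.4°). The total great-circle distance is δ·R ≈ 1.926 × 6371 ≈ 12274 km, so the target fraction is f = 6000/12274 ≈ 0.489.
Interpolate at f ≈ 0.489 with slerp weights a = sin((1−f)δ)/sin δ ≈ 0.889, b = sin(fδ)/sin δ ≈ 0.863.
p = a·p₁ + b·p₂ ≈ (-0.949, 0.161, -0.270); φ = arcsin(p_z) ≈ -15.64°, λ = atan2(p_y, p_x) ≈ 170.36°.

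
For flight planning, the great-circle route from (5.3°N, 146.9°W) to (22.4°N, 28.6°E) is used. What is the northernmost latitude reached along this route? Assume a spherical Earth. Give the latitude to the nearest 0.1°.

The great circle lies in the plane with unit normal n̂ = (p₁ × p₂)/|p₁ × p₂|.
Here n̂_z ≈ +0.154; the vertex latitude is φ_max = arccos|n̂_z| ≈ 81.2°.
Check via Clairaut: cos φ_max = |cos φ₁| · sin C = cos(5.3°)·sin(8.9°) ≈ 0.154, again giving ≈ 81.2°.

≈ 81.2°N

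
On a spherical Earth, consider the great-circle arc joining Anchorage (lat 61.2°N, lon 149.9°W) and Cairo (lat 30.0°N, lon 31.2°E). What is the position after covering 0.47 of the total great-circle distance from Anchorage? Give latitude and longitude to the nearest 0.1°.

≈ lat 77.1°N, lon 32.9°E

Convert each endpoint to a unit vector on the sphere (x = cos φ cos λ, y = cos φ sin λ, z = sin φ).
The central angle between the endpoints is δ = arccos(p₁·p₂) ≈ 1.550 rad (88.8°).
Interpolate at f = 0.47 with slerp weights a = sin((1−f)δ)/sin δ ≈ 0.732, b = sin(fδ)/sin δ ≈ 0.666.
p = a·p₁ + b·p₂ ≈ (0.188, 0.122, 0.975); φ = arcsin(p_z) ≈ 77.05°, λ = atan2(p_y, p_x) ≈ 32.93°.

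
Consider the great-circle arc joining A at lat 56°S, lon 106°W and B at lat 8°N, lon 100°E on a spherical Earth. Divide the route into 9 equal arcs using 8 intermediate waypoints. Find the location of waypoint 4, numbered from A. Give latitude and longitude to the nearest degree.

≈ lat 58°S, lon 133°E

Convert each endpoint to a unit vector on the sphere (x = cos φ cos λ, y = cos φ sin λ, z = sin φ).
The central angle between the endpoints is δ = arccos(p₁·p₂) ≈ 2.231 rad (127.8°).
Interpolate at f = 4/9 with slerp weights a = sin((1−f)δ)/sin δ ≈ 1.197, b = sin(fδ)/sin δ ≈ 1.059.
p = a·p₁ + b·p₂ ≈ (-0.367, 0.390, -0.845); φ = arcsin(p_z) ≈ -57.66°, λ = atan2(p_y, p_x) ≈ 133.26°.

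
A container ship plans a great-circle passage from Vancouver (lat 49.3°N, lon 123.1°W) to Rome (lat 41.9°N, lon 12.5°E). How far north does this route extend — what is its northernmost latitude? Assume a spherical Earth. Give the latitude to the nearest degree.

≈ 70°N

The great circle lies in the plane with unit normal n̂ = (p₁ × p₂)/|p₁ × p₂|.
Here n̂_z ≈ +0.344; the vertex latitude is φ_max = arccos|n̂_z| ≈ 69.9°.
Check via Clairaut: cos φ_max = |cos φ₁| · sin C = cos(49.3°)·sin(31.8°) ≈ 0.344, again giving ≈ 69.9°.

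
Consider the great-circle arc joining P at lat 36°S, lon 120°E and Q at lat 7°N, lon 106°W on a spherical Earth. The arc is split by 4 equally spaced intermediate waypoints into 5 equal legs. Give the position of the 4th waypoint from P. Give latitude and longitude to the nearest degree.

≈ lat 10°S, lon 125°W

Write both endpoints as unit vectors p₁, p₂ with components (cos φ cos λ, cos φ sin λ, sin φ).
The central angle between the endpoints is δ = arccos(p₁·p₂) ≈ 2.252 rad (129.0°).
Interpolate at f = 4/5 with slerp weights a = sin((1−f)δ)/sin δ ≈ 0.560, b = sin(fδ)/sin δ ≈ 1.253.
p = a·p₁ + b·p₂ ≈ (-0.569, -0.803, -0.177); φ = arcsin(p_z) ≈ -10.17°, λ = atan2(p_y, p_x) ≈ -125.34°.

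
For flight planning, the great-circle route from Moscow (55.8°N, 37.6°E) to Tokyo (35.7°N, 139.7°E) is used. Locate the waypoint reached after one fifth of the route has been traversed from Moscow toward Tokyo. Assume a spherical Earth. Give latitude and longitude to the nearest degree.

Write both endpoints as unit vectors p₁, p₂ with components (cos φ cos λ, cos φ sin λ, sin φ).
The central angle between the endpoints is δ = arccos(p₁·p₂) ≈ 1.173 rad (67.2°).
Interpolate at f = 1/5 with slerp weights a = sin((1−f)δ)/sin δ ≈ 0.875, b = sin(fδ)/sin δ ≈ 0.252.
p = a·p₁ + b·p₂ ≈ (0.233, 0.433, 0.871); φ = arcsin(p_z) ≈ 60.56°, λ = atan2(p_y, p_x) ≈ 61.64°.

≈ 61°N, 62°E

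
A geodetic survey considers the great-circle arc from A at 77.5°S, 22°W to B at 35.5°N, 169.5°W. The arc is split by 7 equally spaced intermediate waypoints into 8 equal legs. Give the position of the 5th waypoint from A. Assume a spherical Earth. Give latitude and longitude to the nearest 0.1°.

Write both endpoints as unit vectors p₁, p₂ with components (cos φ cos λ, cos φ sin λ, sin φ).
The central angle between the endpoints is δ = arccos(p₁·p₂) ≈ 2.368 rad (135.7°).
Interpolate at f = 5/8 with slerp weights a = sin((1−f)δ)/sin δ ≈ 1.111, b = sin(fδ)/sin δ ≈ 1.426.
p = a·p₁ + b·p₂ ≈ (-0.918, -0.302, -0.256); φ = arcsin(p_z) ≈ -14.86°, λ = atan2(p_y, p_x) ≈ -161.82°.

≈ 14.9°S, 161.8°W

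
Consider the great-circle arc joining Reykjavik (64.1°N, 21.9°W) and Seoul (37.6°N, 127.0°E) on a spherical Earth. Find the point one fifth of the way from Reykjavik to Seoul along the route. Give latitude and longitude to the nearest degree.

Convert each endpoint to a unit vector on the sphere (x = cos φ cos λ, y = cos φ sin λ, z = sin φ).
The central angle between the endpoints is δ = arccos(p₁·p₂) ≈ 1.316 rad (75.4°).
Interpolate at f = 1/5 with slerp weights a = sin((1−f)δ)/sin δ ≈ 0.898, b = sin(fδ)/sin δ ≈ 0.269.
p = a·p₁ + b·p₂ ≈ (0.236, 0.024, 0.972); φ = arcsin(p_z) ≈ 76.30°, λ = atan2(p_y, p_x) ≈ 5.77°.

≈ 76°N, 6°E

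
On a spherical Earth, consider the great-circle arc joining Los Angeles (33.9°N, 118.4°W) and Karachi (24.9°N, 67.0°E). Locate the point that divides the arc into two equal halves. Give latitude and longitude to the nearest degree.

≈ 83°N, 111°E

Write both endpoints as unit vectors p₁, p₂ with components (cos φ cos λ, cos φ sin λ, sin φ).
The central angle between the endpoints is δ = arccos(p₁·p₂) ≈ 2.111 rad (121.0°).
Interpolate at f = 1/2 with slerp weights a = sin((1−f)δ)/sin δ ≈ 1.015, b = sin(fδ)/sin δ ≈ 1.015.
p = a·p₁ + b·p₂ ≈ (-0.041, 0.106, 0.993); φ = arcsin(p_z) ≈ 83.45°, λ = atan2(p_y, p_x) ≈ 111.06°.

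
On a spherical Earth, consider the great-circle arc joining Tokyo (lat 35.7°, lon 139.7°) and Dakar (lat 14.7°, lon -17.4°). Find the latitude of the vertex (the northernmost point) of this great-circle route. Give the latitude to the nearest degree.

The great circle lies in the plane with unit normal n̂ = (p₁ × p₂)/|p₁ × p₂|.
Here n̂_z ≈ -0.374; the vertex latitude is φ_max = arccos|n̂_z| ≈ 68.1°.
Check via Clairaut: cos φ_max = |cos φ₁| · sin C = cos(35.7°)·sin(27.4°) ≈ 0.374, again giving ≈ 68.1°.

≈ 68°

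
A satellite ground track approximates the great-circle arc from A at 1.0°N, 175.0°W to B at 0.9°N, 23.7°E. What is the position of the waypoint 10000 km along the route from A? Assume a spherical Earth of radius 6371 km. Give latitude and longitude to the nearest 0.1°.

The haversine formula gives a central angle δ ≈ 2.814 rad (161.2°) between the endpoints. The total great-circle distance is δ·R ≈ 2.814 × 6371 ≈ 17925 km, so the target fraction is f = 10000/17925 ≈ 0.558.
Interpolate at f ≈ 0.558 with slerp weights a = sin((1−f)δ)/sin δ ≈ 2.939, b = sin(fδ)/sin δ ≈ 3.104.
p = a·p₁ + b·p₂ ≈ (-0.086, 0.991, 0.100); φ = arcsin(p_z) ≈ 5.74°, λ = atan2(p_y, p_x) ≈ 94.97°.

≈ 5.7°N, 95.0°E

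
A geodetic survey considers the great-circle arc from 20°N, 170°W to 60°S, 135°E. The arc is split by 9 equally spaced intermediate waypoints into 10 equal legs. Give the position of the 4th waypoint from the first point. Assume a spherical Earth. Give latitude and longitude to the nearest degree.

≈ 14°S, 175°E

Write both endpoints as unit vectors p₁, p₂ with components (cos φ cos λ, cos φ sin λ, sin φ).
The central angle between the endpoints is δ = arccos(p₁·p₂) ≈ 1.598 rad (91.5°).
Interpolate at f = 4/10 with slerp weights a = sin((1−f)δ)/sin δ ≈ 0.819, b = sin(fδ)/sin δ ≈ 0.597.
p = a·p₁ + b·p₂ ≈ (-0.969, 0.077, -0.237); φ = arcsin(p_z) ≈ -13.69°, λ = atan2(p_y, p_x) ≈ 175.43°.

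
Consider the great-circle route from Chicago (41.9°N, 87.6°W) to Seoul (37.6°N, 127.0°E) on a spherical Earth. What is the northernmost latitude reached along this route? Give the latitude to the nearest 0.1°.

The great circle lies in the plane with unit normal n̂ = (p₁ × p₂)/|p₁ × p₂|.
Here n̂_z ≈ -0.336; the vertex latitude is φ_max = arccos|n̂_z| ≈ 70.4°.

≈ 70.4°N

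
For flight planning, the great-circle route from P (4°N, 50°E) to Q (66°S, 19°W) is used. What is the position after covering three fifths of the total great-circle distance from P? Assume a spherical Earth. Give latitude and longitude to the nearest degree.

≈ (42°S, 26°E)

The haversine formula gives a central angle δ ≈ 1.489 rad (85.3°) between the endpoints.
Interpolate at f = 3/5 with slerp weights a = sin((1−f)δ)/sin δ ≈ 0.563, b = sin(fδ)/sin δ ≈ 0.782.
p = a·p₁ + b·p₂ ≈ (0.662, 0.327, -0.675); φ = arcsin(p_z) ≈ -42.45°, λ = atan2(p_y, p_x) ≈ 26.27°.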